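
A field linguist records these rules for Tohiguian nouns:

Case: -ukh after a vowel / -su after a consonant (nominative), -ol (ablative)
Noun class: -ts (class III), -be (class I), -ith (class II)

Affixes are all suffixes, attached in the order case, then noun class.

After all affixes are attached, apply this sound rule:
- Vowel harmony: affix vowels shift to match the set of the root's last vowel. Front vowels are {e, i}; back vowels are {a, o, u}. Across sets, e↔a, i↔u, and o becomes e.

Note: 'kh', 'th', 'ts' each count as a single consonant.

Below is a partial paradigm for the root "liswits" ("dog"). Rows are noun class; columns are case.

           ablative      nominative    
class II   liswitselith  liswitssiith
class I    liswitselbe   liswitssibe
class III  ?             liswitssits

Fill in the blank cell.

liswitselts

Attach case ablative -ol → liswitsol.
Attach noun class class III -ts → liswitsolts.
Apply vowel harmony: liswitsolts → liswitselts.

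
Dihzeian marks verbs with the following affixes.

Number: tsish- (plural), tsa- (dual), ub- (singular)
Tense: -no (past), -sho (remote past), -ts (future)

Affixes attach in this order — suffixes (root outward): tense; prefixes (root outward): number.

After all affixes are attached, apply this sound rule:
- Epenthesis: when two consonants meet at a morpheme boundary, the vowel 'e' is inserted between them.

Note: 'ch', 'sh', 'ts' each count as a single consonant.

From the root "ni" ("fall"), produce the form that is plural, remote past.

Attach number plural tsish- → tsishni.
Attach tense remote past -sho → tsishnisho.
Apply epenthesis: tsishnisho → tsishenisho.

tsishenisho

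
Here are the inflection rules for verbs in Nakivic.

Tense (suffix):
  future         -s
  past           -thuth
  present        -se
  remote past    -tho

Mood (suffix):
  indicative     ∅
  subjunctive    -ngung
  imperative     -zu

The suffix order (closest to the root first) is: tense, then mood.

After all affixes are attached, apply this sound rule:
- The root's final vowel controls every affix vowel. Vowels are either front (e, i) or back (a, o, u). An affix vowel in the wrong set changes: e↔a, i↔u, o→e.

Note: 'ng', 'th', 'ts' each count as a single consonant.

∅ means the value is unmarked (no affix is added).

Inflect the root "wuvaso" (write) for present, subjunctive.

Attach tense present -se → wuvasose.
Attach mood subjunctive -ngung → wuvasosengung.
Apply vowel harmony: wuvasosengung → wuvasosangung.

wuvasosangung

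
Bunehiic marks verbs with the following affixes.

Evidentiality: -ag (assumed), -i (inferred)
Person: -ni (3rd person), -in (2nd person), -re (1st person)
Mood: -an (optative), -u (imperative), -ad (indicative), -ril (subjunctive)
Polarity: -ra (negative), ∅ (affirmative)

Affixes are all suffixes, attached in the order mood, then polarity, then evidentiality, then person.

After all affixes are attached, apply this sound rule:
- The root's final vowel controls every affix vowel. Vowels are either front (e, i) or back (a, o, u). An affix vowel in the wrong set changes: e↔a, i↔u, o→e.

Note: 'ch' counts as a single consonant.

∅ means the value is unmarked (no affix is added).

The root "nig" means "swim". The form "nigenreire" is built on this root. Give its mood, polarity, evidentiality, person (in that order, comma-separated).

Segment: nig-an-ra-i-re.
mood: -an → optative.
polarity: -ra → negative.
evidentiality: -i → inferred.
person: -re → 1st person.

optative, negative, inferred, 1st person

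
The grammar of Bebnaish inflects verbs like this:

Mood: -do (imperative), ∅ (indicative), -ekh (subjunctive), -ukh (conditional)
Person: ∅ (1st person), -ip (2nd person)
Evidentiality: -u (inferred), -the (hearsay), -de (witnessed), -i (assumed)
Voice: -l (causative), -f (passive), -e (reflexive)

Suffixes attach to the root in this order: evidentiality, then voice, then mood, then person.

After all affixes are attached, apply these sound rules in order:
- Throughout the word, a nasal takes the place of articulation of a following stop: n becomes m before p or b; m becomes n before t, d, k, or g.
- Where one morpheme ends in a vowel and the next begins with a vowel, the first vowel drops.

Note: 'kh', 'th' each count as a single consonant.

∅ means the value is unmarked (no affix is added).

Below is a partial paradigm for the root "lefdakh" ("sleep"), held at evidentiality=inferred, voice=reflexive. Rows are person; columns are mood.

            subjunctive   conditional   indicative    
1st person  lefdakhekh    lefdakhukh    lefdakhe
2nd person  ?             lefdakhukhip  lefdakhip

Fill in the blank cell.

Attach evidentiality inferred -u → lefdakhu.
Attach voice reflexive -e → lefdakhue.
Attach mood subjunctive -ekh → lefdakhueekh.
Attach person 2nd person -ip → lefdakhueekhip.
Nasal assimilation: no change.
Apply vowel deletion: lefdakhueekhip → lefdakhekhip.

lefdakhekhip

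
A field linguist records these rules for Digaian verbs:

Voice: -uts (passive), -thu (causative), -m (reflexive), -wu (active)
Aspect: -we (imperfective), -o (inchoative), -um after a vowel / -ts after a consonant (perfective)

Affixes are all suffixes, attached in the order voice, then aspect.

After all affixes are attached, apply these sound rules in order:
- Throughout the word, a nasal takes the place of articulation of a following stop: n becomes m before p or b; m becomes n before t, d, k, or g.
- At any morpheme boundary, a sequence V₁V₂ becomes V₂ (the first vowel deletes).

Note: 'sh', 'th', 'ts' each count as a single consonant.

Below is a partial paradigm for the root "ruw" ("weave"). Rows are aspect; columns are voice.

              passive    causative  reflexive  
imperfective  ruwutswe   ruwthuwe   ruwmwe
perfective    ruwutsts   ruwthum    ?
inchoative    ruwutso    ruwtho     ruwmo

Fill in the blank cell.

ruwmts

Attach voice reflexive -m → ruwm.
Attach aspect perfective -ts (after consonant 'm') → ruwmts.
Nasal assimilation: no change.
Vowel deletion: no change.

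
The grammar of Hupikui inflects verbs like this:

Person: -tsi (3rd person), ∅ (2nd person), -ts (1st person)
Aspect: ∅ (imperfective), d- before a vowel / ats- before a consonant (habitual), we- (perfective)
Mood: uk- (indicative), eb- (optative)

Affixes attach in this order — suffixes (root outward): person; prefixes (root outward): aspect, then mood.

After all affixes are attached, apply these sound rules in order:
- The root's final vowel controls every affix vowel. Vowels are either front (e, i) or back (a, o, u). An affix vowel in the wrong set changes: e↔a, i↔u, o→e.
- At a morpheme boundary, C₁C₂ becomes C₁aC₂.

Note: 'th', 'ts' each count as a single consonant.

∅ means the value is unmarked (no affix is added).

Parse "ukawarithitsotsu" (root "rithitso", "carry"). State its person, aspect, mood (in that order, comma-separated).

3rd person, perfective, indicative

Segment: uk-we-rithitso-tsi.
person: -tsi → 3rd person.
aspect: we- → perfective.
mood: uk- → indicative.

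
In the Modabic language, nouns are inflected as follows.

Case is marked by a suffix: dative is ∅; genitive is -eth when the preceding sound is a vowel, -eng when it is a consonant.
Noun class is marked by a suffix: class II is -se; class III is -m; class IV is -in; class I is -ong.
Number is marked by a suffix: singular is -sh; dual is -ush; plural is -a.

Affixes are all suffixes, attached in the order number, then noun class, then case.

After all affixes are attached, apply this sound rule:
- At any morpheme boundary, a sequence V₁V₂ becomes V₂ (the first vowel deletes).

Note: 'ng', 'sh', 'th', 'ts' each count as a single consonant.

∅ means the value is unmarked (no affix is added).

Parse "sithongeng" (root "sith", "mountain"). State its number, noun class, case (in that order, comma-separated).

Segment: sith-a-ong-eng.
number: -a → plural.
noun class: -ong → class I.
case: -eth/eng → genitive.

plural, class I, genitive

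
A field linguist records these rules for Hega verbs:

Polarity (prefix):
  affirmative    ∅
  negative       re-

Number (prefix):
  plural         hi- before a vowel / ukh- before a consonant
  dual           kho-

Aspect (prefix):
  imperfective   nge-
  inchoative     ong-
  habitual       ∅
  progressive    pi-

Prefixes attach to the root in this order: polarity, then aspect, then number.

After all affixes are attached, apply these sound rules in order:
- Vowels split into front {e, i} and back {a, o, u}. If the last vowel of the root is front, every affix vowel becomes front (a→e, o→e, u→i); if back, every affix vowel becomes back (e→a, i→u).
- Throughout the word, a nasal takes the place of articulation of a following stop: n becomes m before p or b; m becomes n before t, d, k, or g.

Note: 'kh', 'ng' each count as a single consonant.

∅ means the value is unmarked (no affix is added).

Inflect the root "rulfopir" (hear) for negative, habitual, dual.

Attach polarity negative re- → rerulfopir.
aspect = habitual: zero marking, form stays rerulfopir.
Attach number dual kho- → khorerulfopir.
Apply vowel harmony: khorerulfopir → khererulfopir.
Nasal assimilation: no change.

khererulfopir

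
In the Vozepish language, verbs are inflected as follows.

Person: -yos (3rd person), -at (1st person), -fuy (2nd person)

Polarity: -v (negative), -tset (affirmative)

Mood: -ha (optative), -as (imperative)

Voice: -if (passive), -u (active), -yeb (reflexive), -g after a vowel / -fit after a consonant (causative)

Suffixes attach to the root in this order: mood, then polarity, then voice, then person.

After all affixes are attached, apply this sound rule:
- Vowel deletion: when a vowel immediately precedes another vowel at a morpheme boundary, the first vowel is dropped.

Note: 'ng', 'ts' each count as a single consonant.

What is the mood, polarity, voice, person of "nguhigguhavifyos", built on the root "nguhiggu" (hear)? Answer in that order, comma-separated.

Segment: nguhiggu-ha-v-if-yos.
mood: -ha → optative.
polarity: -v → negative.
voice: -if → passive.
person: -yos → 3rd person.

optative, negative, passive, 3rd person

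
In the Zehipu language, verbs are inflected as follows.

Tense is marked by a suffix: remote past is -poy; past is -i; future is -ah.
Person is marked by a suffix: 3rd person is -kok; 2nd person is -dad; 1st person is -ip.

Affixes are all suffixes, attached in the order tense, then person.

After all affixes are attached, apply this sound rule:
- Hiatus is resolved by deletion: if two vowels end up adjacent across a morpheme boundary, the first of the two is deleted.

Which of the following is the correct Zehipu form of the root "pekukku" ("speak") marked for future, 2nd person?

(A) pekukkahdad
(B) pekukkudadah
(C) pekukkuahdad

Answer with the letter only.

A

Attach tense future -ah → pekukkuah.
Attach person 2nd person -dad → pekukkuahdad.
Apply vowel deletion: pekukkuahdad → pekukkahdad.
So the correct form is pekukkahdad, option (A).
(B) pekukkudadah is wrong: it has the affixes in the wrong order.
(C) pekukkuahdad is wrong: it fails to apply the sound rule(s).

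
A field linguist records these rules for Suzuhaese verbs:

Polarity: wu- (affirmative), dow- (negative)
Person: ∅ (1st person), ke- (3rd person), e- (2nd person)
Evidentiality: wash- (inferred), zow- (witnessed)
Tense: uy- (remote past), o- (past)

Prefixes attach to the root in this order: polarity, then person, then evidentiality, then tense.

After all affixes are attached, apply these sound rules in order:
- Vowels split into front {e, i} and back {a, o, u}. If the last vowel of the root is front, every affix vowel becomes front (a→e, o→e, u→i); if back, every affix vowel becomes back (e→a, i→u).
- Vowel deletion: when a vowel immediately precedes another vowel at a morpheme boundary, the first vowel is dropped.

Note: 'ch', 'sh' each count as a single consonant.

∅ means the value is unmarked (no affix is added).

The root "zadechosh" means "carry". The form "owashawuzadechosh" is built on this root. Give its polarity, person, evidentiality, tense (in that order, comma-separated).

affirmative, 2nd person, inferred, past

Segment: o-wash-e-wu-zadechosh.
polarity: wu- → affirmative.
person: e- → 2nd person.
evidentiality: wash- → inferred.
tense: o- → past.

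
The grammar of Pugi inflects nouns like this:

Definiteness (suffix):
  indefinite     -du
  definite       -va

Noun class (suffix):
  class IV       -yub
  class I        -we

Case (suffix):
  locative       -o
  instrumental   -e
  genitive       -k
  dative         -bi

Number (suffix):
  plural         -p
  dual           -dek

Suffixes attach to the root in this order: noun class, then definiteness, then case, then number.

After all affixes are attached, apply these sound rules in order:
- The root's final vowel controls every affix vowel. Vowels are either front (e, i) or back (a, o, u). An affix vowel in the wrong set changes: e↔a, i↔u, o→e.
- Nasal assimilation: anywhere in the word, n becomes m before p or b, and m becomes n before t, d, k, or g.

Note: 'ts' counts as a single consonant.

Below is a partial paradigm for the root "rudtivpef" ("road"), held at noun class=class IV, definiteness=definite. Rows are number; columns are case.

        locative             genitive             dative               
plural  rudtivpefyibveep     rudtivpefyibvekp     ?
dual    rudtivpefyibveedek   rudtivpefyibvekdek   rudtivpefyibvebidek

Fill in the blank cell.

Attach noun class class IV -yub → rudtivpefyub.
Attach definiteness definite -va → rudtivpefyubva.
Attach case dative -bi → rudtivpefyubvabi.
Attach number plural -p → rudtivpefyubvabip.
Apply vowel harmony: rudtivpefyubvabip → rudtivpefyibvebip.
Nasal assimilation: no change.

rudtivpefyibvebip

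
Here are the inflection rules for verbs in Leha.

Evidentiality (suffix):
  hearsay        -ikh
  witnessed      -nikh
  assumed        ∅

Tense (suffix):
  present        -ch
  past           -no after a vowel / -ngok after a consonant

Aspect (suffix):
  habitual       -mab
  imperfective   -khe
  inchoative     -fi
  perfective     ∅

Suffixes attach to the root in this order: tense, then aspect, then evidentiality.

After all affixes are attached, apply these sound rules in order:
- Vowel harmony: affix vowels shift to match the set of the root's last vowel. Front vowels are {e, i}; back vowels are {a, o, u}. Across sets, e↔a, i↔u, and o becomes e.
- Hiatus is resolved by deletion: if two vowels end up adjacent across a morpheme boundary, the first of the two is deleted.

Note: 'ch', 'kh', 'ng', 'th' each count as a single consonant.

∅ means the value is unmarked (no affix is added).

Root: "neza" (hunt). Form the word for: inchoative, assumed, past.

nezanofu

Attach tense past -no (after vowel 'a') → nezano.
Attach aspect inchoative -fi → nezanofi.
evidentiality = assumed: zero marking, form stays nezanofi.
Apply vowel harmony: nezanofi → nezanofu.
Vowel deletion: no change.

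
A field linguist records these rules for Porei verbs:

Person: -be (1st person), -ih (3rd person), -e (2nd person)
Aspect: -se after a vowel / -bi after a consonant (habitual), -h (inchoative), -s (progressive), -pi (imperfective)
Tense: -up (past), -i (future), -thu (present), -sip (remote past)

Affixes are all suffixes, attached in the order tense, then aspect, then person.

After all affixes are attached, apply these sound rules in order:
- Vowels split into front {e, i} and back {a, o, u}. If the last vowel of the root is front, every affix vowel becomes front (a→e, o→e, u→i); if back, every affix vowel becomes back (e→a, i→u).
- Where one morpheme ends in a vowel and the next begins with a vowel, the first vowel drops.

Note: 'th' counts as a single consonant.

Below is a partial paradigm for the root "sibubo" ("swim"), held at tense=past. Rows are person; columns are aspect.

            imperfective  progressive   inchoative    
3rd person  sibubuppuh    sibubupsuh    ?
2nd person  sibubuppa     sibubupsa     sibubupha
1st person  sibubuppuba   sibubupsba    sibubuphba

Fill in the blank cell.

sibubuphuh

Attach tense past -up → sibuboup.
Attach aspect inchoative -h → sibubouph.
Attach person 3rd person -ih → sibubouphih.
Apply vowel harmony: sibubouphih → sibubouphuh.
Apply vowel deletion: sibubouphuh → sibubuphuh.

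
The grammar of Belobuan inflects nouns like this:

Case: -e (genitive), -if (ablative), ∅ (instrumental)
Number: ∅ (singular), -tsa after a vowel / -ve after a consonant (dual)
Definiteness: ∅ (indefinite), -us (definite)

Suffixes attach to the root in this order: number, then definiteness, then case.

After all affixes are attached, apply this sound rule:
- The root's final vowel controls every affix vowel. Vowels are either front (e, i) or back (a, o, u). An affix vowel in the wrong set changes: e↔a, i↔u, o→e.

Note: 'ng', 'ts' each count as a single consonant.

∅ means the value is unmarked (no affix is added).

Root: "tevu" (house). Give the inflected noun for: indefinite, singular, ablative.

number = singular: zero marking, form stays tevu.
definiteness = indefinite: zero marking, form stays tevu.
Attach case ablative -if → tevuif.
Apply vowel harmony: tevuif → tevuuf.

tevuuf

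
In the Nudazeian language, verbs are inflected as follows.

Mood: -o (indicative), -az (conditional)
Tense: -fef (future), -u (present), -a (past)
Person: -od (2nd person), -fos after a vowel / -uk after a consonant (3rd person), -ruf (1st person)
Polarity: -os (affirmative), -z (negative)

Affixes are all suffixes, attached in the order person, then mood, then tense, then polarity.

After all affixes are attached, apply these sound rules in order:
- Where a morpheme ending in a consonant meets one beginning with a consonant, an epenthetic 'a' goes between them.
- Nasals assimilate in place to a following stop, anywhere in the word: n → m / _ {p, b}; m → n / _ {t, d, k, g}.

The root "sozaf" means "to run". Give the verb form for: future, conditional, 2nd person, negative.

sozafodazafefaz

Attach person 2nd person -od → sozafod.
Attach mood conditional -az → sozafodaz.
Attach tense future -fef → sozafodazfef.
Attach polarity negative -z → sozafodazfefz.
Apply epenthesis: sozafodazfefz → sozafodazafefaz.
Nasal assimilation: no change.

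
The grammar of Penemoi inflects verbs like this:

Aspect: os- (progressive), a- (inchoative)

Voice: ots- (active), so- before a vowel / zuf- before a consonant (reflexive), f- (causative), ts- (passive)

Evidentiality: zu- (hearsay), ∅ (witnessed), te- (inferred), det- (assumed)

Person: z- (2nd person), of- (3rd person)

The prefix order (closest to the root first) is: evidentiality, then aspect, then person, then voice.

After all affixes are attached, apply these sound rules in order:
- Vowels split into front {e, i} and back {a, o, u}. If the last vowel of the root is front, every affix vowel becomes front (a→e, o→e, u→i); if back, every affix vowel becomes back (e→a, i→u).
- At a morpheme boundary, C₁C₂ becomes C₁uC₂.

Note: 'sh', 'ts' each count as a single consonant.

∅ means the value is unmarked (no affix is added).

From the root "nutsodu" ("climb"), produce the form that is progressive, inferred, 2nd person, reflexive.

zufuzosutanutsodu

Attach evidentiality inferred te- → tenutsodu.
Attach aspect progressive os- → ostenutsodu.
Attach person 2nd person z- → zostenutsodu.
Attach voice reflexive zuf- (before consonant 'z') → zufzostenutsodu.
Apply vowel harmony: zufzostenutsodu → zufzostanutsodu.
Apply epenthesis: zufzostanutsodu → zufuzosutanutsodu.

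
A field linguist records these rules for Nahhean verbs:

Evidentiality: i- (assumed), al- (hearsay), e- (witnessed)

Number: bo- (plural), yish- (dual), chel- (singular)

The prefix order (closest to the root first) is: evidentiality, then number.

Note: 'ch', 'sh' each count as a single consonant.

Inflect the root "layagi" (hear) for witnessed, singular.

Attach evidentiality witnessed e- → elayagi.
Attach number singular chel- → chelelayagi.

chelelayagi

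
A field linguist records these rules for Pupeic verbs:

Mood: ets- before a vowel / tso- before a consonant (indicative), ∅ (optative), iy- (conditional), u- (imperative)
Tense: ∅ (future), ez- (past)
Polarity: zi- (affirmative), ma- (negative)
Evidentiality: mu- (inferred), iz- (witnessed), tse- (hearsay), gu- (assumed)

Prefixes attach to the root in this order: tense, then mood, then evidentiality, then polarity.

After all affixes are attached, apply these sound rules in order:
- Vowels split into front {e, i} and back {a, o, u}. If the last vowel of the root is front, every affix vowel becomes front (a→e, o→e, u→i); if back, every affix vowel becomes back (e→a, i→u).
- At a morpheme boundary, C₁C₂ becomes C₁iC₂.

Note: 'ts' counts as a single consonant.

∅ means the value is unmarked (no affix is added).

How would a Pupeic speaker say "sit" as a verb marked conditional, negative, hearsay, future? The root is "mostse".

metseiyimostse

tense = future: zero marking, form stays mostse.
Attach mood conditional iy- → iymostse.
Attach evidentiality hearsay tse- → tseiymostse.
Attach polarity negative ma- → matseiymostse.
Apply vowel harmony: matseiymostse → metseiymostse.
Apply epenthesis: metseiymostse → metseiyimostse.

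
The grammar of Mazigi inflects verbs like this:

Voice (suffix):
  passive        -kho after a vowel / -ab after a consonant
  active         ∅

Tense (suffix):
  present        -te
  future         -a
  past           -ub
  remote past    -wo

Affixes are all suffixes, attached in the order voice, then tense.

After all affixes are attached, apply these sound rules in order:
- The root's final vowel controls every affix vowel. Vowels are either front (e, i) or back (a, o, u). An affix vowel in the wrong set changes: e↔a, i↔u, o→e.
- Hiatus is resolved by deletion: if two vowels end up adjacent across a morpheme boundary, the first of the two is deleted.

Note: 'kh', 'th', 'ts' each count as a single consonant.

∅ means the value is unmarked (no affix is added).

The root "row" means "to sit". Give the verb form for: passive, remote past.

Attach voice passive -ab (after consonant 'w') → rowab.
Attach tense remote past -wo → rowabwo.
Vowel harmony: no change.
Vowel deletion: no change.

rowabwo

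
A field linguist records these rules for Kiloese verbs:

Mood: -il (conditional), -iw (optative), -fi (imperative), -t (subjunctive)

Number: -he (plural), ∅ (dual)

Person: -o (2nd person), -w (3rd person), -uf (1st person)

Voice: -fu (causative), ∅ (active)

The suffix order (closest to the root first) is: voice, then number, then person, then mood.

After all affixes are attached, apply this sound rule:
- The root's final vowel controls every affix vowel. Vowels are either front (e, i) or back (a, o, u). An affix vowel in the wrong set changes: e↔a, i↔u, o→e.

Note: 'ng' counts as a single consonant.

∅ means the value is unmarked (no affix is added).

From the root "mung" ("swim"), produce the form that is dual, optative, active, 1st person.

voice = active: zero marking, form stays mung.
number = dual: zero marking, form stays mung.
Attach person 1st person -uf → munguf.
Attach mood optative -iw → mungufiw.
Apply vowel harmony: mungufiw → mungufuw.

mungufuw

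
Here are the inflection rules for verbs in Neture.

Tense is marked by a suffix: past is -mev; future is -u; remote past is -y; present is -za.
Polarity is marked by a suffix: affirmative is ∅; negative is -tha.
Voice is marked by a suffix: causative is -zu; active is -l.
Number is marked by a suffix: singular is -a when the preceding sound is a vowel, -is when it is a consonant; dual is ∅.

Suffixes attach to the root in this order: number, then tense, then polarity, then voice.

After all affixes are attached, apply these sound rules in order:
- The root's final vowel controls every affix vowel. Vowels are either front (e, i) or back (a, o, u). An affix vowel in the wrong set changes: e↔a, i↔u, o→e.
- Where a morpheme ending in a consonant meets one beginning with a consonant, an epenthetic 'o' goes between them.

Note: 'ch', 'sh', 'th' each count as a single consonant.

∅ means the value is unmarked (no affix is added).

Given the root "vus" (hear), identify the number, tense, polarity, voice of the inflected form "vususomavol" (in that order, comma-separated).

singular, past, affirmative, active

Segment: vus-is-mev-l.
number: -a/is → singular.
tense: -mev → past.
polarity: ∅ → affirmative.
voice: -l → active.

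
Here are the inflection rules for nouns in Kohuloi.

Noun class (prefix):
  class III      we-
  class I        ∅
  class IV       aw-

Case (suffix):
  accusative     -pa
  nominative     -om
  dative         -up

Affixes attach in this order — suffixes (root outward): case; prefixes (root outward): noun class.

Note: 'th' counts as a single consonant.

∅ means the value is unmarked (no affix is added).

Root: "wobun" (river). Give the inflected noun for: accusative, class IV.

Attach case accusative -pa → wobunpa.
Attach noun class class IV aw- → awwobunpa.

awwobunpa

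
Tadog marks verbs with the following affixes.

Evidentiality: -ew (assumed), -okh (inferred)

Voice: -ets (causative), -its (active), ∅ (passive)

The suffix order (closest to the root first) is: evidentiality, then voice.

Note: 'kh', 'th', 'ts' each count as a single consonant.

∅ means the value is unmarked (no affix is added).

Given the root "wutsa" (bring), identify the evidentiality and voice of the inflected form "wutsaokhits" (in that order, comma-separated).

inferred, active

Segment: wutsa-okh-its.
evidentiality: -okh → inferred.
voice: -its → active.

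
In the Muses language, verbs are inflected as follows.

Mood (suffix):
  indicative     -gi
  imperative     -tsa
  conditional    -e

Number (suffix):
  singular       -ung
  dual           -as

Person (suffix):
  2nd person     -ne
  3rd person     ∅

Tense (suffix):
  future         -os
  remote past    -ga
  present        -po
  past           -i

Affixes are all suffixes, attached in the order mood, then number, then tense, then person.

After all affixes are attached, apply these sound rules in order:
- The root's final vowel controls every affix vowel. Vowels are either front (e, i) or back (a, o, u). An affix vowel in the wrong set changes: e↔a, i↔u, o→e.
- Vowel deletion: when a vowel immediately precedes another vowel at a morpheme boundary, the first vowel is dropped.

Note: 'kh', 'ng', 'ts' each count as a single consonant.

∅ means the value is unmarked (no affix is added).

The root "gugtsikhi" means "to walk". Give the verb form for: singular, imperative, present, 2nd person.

gugtsikhitsingpene

Attach mood imperative -tsa → gugtsikhitsa.
Attach number singular -ung → gugtsikhitsaung.
Attach tense present -po → gugtsikhitsaungpo.
Attach person 2nd person -ne → gugtsikhitsaungpone.
Apply vowel harmony: gugtsikhitsaungpone → gugtsikhitseingpene.
Apply vowel deletion: gugtsikhitseingpene → gugtsikhitsingpene.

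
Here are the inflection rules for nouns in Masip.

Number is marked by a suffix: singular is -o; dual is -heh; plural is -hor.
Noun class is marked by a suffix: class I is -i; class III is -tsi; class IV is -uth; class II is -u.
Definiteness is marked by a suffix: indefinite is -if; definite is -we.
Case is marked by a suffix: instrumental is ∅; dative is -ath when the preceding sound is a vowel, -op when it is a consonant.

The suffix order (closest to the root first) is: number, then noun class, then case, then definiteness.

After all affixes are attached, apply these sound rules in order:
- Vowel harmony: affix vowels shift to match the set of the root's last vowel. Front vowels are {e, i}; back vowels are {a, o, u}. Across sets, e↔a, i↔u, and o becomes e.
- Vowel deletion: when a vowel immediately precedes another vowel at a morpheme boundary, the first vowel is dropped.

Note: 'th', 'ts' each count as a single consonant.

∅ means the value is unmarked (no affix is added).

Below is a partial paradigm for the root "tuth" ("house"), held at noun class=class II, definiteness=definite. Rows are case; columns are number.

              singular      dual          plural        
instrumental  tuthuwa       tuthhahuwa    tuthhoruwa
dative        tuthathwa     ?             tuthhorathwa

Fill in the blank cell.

Attach number dual -heh → tuthheh.
Attach noun class class II -u → tuthhehu.
Attach case dative -ath (after vowel 'u') → tuthhehuath.
Attach definiteness definite -we → tuthhehuathwe.
Apply vowel harmony: tuthhehuathwe → tuthhahuathwa.
Apply vowel deletion: tuthhahuathwa → tuthhahathwa.

tuthhahathwa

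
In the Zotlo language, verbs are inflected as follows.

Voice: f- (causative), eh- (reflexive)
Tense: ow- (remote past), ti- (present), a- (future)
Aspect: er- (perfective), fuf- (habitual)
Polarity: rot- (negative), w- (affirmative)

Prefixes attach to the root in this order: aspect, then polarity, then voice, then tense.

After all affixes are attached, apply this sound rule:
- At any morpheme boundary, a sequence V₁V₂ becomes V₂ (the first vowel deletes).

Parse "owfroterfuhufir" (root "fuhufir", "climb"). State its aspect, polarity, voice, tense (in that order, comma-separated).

Segment: ow-f-rot-er-fuhufir.
aspect: er- → perfective.
polarity: rot- → negative.
voice: f- → causative.
tense: ow- → remote past.

perfective, negative, causative, remote past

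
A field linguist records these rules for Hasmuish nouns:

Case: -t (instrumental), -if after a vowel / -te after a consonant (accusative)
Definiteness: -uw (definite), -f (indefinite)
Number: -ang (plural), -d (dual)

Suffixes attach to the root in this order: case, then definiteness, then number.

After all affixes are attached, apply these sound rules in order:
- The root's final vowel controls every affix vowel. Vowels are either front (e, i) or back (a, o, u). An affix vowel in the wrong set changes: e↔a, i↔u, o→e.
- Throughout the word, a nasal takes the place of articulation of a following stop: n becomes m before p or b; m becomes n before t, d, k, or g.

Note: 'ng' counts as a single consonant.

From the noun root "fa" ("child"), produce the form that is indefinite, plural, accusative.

fauffang

Attach case accusative -if (after vowel 'a') → faif.
Attach definiteness indefinite -f → faiff.
Attach number plural -ang → faiffang.
Apply vowel harmony: faiffang → fauffang.
Nasal assimilation: no change.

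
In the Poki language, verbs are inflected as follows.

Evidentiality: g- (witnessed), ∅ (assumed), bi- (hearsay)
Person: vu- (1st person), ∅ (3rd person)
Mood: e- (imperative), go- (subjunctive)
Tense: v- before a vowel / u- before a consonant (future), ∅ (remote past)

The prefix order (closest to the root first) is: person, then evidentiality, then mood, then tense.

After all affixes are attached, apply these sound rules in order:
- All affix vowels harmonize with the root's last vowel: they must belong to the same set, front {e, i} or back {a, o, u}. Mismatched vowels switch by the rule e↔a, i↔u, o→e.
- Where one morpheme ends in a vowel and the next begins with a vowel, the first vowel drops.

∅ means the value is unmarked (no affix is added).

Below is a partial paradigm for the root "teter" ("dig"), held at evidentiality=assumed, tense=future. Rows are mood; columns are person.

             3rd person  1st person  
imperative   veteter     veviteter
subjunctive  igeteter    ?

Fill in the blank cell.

Attach person 1st person vu- → vuteter.
evidentiality = assumed: zero marking, form stays vuteter.
Attach mood subjunctive go- → govuteter.
Attach tense future u- (before consonant 'g') → ugovuteter.
Apply vowel harmony: ugovuteter → igeviteter.
Vowel deletion: no change.

igeviteter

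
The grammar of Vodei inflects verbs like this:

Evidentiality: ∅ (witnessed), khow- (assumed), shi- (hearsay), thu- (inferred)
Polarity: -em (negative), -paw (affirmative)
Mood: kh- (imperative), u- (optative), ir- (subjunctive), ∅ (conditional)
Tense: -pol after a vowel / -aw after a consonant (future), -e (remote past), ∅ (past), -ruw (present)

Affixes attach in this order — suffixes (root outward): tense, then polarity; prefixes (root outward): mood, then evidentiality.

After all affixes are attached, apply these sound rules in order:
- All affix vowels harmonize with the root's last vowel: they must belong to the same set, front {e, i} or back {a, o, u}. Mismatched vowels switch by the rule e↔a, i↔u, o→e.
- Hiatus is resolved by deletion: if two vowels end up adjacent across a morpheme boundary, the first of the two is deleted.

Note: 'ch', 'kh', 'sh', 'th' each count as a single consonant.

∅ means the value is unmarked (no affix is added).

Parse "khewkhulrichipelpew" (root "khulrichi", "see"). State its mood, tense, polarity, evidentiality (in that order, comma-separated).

Segment: khow-khulrichi-pol-paw.
mood: ∅ → conditional.
tense: -pol/aw → future.
polarity: -paw → affirmative.
evidentiality: khow- → assumed.

conditional, future, affirmative, assumed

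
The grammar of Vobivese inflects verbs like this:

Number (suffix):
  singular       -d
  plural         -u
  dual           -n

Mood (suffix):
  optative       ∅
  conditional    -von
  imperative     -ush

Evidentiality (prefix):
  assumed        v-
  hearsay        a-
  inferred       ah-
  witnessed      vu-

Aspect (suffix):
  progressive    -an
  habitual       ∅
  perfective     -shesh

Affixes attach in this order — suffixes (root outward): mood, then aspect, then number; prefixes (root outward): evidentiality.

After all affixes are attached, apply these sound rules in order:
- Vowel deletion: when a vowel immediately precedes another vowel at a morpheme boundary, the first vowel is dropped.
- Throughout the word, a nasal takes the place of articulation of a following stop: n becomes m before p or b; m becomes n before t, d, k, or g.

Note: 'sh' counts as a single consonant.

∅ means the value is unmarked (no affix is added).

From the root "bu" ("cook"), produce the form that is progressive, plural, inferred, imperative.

ahbushanu

Attach mood imperative -ush → buush.
Attach aspect progressive -an → buushan.
Attach evidentiality inferred ah- → ahbuushan.
Attach number plural -u → ahbuushanu.
Apply vowel deletion: ahbuushanu → ahbushanu.
Nasal assimilation: no change.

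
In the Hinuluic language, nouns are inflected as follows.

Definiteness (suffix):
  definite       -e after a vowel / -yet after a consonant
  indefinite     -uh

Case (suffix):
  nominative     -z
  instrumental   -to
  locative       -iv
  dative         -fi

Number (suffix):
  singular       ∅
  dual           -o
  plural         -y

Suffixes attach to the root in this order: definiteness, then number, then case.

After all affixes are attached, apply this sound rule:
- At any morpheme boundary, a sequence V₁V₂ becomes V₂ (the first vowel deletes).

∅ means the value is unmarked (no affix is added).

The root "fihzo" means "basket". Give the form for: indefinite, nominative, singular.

Attach definiteness indefinite -uh → fihzouh.
number = singular: zero marking, form stays fihzouh.
Attach case nominative -z → fihzouhz.
Apply vowel deletion: fihzouhz → fihzuhz.

fihzuhz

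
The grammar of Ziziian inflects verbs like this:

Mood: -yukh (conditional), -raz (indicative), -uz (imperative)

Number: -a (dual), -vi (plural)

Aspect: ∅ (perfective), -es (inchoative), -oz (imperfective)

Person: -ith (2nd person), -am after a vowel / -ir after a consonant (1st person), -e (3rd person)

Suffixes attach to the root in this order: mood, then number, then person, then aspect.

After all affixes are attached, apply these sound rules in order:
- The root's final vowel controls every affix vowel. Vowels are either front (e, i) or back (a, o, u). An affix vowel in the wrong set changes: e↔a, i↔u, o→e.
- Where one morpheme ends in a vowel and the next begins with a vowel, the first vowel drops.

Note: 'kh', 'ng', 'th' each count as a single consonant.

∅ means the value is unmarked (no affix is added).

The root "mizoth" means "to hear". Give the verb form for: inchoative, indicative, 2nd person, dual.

mizothrazuthas

Attach mood indicative -raz → mizothraz.
Attach number dual -a → mizothraza.
Attach person 2nd person -ith → mizothrazaith.
Attach aspect inchoative -es → mizothrazaithes.
Apply vowel harmony: mizothrazaithes → mizothrazauthas.
Apply vowel deletion: mizothrazauthas → mizothrazuthas.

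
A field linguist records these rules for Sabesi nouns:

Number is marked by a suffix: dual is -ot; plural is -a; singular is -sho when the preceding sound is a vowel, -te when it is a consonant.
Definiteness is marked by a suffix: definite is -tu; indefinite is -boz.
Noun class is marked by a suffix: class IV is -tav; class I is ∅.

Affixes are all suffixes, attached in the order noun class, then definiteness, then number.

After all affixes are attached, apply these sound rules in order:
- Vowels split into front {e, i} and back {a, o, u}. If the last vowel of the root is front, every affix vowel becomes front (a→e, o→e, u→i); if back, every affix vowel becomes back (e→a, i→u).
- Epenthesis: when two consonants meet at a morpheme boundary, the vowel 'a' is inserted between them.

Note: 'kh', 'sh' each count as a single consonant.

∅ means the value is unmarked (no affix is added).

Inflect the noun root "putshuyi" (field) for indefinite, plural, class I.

noun class = class I: zero marking, form stays putshuyi.
Attach definiteness indefinite -boz → putshuyiboz.
Attach number plural -a → putshuyiboza.
Apply vowel harmony: putshuyiboza → putshuyibeze.
Epenthesis: no change.

putshuyibeze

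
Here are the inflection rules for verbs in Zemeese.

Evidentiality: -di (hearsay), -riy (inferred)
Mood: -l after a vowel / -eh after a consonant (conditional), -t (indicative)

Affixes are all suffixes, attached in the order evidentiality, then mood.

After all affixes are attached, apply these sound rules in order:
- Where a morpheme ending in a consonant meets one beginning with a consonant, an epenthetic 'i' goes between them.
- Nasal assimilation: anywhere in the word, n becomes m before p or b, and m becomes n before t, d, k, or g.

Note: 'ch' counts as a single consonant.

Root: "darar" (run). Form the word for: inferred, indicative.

Attach evidentiality inferred -riy → dararriy.
Attach mood indicative -t → dararriyt.
Apply epenthesis: dararriyt → daraririyit.
Nasal assimilation: no change.

daraririyit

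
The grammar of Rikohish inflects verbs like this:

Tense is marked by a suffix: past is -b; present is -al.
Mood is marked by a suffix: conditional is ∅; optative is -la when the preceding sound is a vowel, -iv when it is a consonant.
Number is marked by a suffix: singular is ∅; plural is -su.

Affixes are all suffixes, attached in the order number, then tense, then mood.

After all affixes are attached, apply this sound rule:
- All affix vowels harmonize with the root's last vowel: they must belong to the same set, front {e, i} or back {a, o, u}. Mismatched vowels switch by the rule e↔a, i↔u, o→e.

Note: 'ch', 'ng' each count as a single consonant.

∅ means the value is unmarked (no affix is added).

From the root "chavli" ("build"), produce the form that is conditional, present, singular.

chavliel

number = singular: zero marking, form stays chavli.
Attach tense present -al → chavlial.
mood = conditional: zero marking, form stays chavlial.
Apply vowel harmony: chavlial → chavliel.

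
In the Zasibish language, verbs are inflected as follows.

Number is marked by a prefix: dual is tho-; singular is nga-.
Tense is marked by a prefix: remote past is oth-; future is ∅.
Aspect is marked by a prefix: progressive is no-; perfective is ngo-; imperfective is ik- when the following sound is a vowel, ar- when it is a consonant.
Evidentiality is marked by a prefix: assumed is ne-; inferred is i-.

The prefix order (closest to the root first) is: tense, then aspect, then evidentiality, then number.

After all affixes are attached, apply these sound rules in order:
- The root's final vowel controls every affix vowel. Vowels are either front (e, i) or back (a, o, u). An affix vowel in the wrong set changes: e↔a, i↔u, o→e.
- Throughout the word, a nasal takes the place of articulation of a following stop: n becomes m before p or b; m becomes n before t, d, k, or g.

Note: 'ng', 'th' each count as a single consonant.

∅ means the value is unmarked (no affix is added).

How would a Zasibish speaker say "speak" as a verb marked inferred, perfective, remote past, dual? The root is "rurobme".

Attach tense remote past oth- → othrurobme.
Attach aspect perfective ngo- → ngoothrurobme.
Attach evidentiality inferred i- → ingoothrurobme.
Attach number dual tho- → thoingoothrurobme.
Apply vowel harmony: thoingoothrurobme → theingeethrurobme.
Nasal assimilation: no change.

theingeethrurobme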